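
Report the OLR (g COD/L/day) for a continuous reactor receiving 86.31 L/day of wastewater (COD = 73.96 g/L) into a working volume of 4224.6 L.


OLR = Q * S / V
= 86.31 * 73.96 / 4224.6
= 1.5110 g/L/day

1.5110 g/L/day


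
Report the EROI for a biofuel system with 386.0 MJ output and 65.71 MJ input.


EROI = E_out / E_in
= 386.0 / 65.71
= 5.8743

5.8743


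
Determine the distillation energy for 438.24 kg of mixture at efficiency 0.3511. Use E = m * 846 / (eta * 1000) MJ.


E = m * 846 / (eta * 1000)
= 438.24 * 846 / (0.3511 * 1000)
= 1055.9699 MJ

1055.9699 MJ


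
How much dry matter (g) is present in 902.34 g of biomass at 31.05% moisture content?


Wd = Ww * (1 - MC/100)
= 902.34 * (1 - 31.05/100)
= 622.1634 g

622.1634 g


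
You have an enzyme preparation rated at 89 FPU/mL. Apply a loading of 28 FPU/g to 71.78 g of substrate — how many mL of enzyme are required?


V = dosage * m_sub / activity
V = 28 * 71.78 / 89
V = 22.5825 mL

22.5825 mL


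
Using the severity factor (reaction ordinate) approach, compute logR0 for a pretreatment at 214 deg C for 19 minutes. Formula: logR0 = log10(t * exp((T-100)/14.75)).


logR0 = log10(t * exp((T - 100) / 14.75))
= log10(19 * exp((214 - 100) / 14.75))
= 4.6353

4.6353


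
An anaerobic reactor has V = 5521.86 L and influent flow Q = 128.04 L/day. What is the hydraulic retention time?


HRT = V / Q
= 5521.86 / 128.04
= 43.1261 days

43.1261 days


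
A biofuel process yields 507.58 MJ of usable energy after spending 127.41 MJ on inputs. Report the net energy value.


NEV = E_out - E_in
= 507.58 - 127.41
= 380.1700 MJ

380.1700 MJ


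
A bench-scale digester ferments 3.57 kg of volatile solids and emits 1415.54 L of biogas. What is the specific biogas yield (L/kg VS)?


Y = V / VS
= 1415.54 / 3.57
= 396.5098 L/kg VS

396.5098 L/kg VS


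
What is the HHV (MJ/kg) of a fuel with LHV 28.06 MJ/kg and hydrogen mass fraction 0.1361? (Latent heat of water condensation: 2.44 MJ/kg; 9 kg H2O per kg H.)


HHV = LHV + H_frac * 9 * 2.44
= 28.06 + 0.1361 * 9 * 2.44
= 31.0488 MJ/kg

31.0488 MJ/kg


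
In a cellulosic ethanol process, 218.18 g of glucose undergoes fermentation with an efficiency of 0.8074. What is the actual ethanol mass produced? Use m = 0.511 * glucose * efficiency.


Actual ethanol: m = 0.511 * 218.18 * 0.8074
m = 90.0170 g

90.0170 g


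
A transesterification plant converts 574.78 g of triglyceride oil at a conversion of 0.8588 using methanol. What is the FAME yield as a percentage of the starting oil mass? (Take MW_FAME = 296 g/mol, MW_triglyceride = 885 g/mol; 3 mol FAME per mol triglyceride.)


m_FAME = oil * conv * (3 * 296 / 885) = oil * conv * (888/885)
= 574.78 * 0.8588 * 888 / 885
= 495.2944 g
Y = m_FAME / oil * 100 = conv * (888/885) * 100
= 0.8588 * 888 / 885 * 100
= 86.17%

86.17%


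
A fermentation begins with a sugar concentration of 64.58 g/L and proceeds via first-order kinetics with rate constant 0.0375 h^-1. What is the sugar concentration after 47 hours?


S = S0 * exp(-k * t)
S = 64.58 * exp(-0.0375 * 47)
S = 11.0829 g/L

11.0829 g/L


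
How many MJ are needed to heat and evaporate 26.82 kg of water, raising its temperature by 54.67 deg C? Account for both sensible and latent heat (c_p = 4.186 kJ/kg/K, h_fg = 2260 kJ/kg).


E = m_water * (4.186 * dT + 2260) / 1000
= 26.82 * (4.186 * 54.67 + 2260) / 1000
= 66.7509 MJ

66.7509 MJ


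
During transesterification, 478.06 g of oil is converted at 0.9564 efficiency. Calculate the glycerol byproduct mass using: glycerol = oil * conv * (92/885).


glycerol = oil * conv * (92/885)
= 478.06 * 0.9564 * 92 / 885
= 47.5299 g

47.5299 g


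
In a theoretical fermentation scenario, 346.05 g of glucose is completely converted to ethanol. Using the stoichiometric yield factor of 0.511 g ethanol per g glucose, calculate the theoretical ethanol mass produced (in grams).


Theoretical ethanol yield: m_EtOH = 0.511 * m_glucose
m_EtOH = 0.511 * 346.05 = 176.8316 g

176.8316 g


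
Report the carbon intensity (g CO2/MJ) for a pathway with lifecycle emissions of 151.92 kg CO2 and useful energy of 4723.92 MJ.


CI = CO2 * 1000 / E
= 151.92 * 1000 / 4723.92
= 32.1597 g CO2/MJ

32.1597 g CO2/MJ


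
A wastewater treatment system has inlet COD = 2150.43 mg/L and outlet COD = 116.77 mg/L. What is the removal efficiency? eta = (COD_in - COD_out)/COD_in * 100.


eta = (COD_in - COD_out) / COD_in * 100
= (2150.43 - 116.77) / 2150.43 * 100
= 94.5699%

94.5699%


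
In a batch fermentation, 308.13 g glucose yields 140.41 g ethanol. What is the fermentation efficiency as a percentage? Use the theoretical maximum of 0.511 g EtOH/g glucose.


Fermentation efficiency = (actual / (0.511 * glucose)) * 100
= (140.41 / (0.511 * 308.13)) * 100
= 89.1750%

89.1750%


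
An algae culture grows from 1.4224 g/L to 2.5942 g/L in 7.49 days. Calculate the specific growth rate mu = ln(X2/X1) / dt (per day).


mu = ln(X2/X1) / dt
= ln(2.5942/1.4224) / 7.49
= 0.0802 per day

0.0802 per day


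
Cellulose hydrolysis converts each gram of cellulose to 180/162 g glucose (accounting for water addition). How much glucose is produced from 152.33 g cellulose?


glucose = cellulose * 180/162
= 152.33 * 180/162
= 169.2556 g

169.2556 g


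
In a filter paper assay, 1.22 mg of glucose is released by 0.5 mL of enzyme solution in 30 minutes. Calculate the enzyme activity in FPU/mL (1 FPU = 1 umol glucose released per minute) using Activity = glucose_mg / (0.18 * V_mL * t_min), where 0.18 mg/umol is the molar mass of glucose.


Activity = glucose_mg / (0.18 mg/umol * V_mL * t_min)
= 1.22 / (0.18 * 0.5 * 30)
= 0.4519 FPU/mL

0.4519 FPU/mL


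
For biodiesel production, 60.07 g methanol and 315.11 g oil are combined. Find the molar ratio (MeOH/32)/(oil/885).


Molar ratio = n_MeOH / n_oil = (MeOH/32) / (oil/885) = (MeOH * 885) / (32 * oil)
= (60.07 * 885) / (32 * 315.11)
= 5.2722

5.2722


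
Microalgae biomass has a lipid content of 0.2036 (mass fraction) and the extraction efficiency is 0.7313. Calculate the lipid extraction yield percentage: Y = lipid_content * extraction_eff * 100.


Y = lipid_content * extraction_eff * 100
= 0.2036 * 0.7313 * 100
= 14.8893%

14.8893%


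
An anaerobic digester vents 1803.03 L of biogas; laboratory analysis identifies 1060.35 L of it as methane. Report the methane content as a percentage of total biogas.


CH4% = V_CH4 / V_total * 100
= 1060.35 / 1803.03 * 100
= 58.8093%

58.8093%


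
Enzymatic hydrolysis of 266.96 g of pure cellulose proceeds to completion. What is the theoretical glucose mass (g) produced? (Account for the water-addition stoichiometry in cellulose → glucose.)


glucose = cellulose * 180/162
= 266.96 * 180/162
= 296.6222 g

296.6222 g


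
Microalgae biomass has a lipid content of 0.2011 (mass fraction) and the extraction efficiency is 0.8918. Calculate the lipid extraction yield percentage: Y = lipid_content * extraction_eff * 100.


Y = lipid_content * extraction_eff * 100
= 0.2011 * 0.8918 * 100
= 17.9341%

17.9341%


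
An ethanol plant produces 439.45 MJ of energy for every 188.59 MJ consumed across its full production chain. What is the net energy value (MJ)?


NEV = E_out - E_in
= 439.45 - 188.59
= 250.8600 MJ

250.8600 MJ


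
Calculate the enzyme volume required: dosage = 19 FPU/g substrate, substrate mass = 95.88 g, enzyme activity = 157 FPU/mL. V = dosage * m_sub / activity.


V = dosage * m_sub / activity
V = 19 * 95.88 / 157
V = 11.6033 mL

11.6033 mL


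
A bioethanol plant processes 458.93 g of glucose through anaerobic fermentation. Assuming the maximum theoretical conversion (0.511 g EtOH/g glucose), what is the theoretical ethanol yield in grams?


Theoretical ethanol yield: m_EtOH = 0.511 * m_glucose
m_EtOH = 0.511 * 458.93 = 234.5132 g

234.5132 g


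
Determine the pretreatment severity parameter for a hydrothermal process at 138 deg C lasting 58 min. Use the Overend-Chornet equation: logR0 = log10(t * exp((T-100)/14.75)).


logR0 = log10(t * exp((T - 100) / 14.75))
= log10(58 * exp((138 - 100) / 14.75))
= 2.8823

2.8823


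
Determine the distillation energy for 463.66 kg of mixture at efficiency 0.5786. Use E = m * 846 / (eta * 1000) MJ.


E = m * 846 / (eta * 1000)
= 463.66 * 846 / (0.5786 * 1000)
= 677.9405 MJ

677.9405 MJ


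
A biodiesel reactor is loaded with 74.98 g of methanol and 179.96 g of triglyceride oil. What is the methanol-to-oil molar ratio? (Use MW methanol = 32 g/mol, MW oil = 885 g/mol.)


Molar ratio = n_MeOH / n_oil = (MeOH/32) / (oil/885) = (MeOH * 885) / (32 * oil)
= (74.98 * 885) / (32 * 179.96)
= 11.5229

11.5229


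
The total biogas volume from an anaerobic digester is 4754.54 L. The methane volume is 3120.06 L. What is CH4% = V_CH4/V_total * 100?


CH4% = V_CH4 / V_total * 100
= 3120.06 / 4754.54 * 100
= 65.6228%

65.6228%


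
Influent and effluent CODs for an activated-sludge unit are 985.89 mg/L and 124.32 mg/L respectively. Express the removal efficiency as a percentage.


eta = (COD_in - COD_out) / COD_in * 100
= (985.89 - 124.32) / 985.89 * 100
= 87.3901%

87.3901%


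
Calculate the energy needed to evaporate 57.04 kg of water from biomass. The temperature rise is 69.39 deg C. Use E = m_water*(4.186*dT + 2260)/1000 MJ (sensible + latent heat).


E = m_water * (4.186 * dT + 2260) / 1000
= 57.04 * (4.186 * 69.39 + 2260) / 1000
= 145.4786 MJ

145.4786 MJ


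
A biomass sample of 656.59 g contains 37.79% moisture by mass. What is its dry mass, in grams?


Wd = Ww * (1 - MC/100)
= 656.59 * (1 - 37.79/100)
= 408.4646 g

408.4646 g


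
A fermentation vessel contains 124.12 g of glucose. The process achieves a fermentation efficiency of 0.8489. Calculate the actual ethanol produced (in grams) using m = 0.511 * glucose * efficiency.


Actual ethanol: m = 0.511 * 124.12 * 0.8489
m = 53.8418 g

53.8418 g


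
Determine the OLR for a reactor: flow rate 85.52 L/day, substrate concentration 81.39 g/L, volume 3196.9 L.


OLR = Q * S / V
= 85.52 * 81.39 / 3196.9
= 2.1773 g/L/day

2.1773 g/L/day


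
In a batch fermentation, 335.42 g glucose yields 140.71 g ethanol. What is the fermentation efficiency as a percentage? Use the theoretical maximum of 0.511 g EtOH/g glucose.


Fermentation efficiency = (actual / (0.511 * glucose)) * 100
= (140.71 / (0.511 * 335.42)) * 100
= 82.0947%

82.0947%


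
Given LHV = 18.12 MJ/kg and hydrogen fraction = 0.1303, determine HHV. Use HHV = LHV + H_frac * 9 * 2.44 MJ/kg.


HHV = LHV + H_frac * 9 * 2.44
= 18.12 + 0.1303 * 9 * 2.44
= 20.9814 MJ/kg

20.9814 MJ/kg


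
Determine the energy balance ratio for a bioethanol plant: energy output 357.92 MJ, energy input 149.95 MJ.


EROI = E_out / E_in
= 357.92 / 149.95
= 2.3869

2.3869


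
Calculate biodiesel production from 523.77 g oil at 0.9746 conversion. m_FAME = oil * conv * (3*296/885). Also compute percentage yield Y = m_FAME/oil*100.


m_FAME = oil * conv * (3 * 296 / 885) = oil * conv * (888/885)
= 523.77 * 0.9746 * 888 / 885
= 512.1966 g
Y = m_FAME / oil * 100 = conv * (888/885) * 100
= 0.9746 * 888 / 885 * 100
= 97.79%

512.1966 g FAME; Y = 97.79%


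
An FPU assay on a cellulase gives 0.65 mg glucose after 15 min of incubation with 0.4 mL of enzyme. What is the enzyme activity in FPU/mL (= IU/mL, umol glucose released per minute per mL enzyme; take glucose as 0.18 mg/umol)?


Activity = glucose_mg / (0.18 mg/umol * V_mL * t_min)
= 0.65 / (0.18 * 0.4 * 15)
= 0.6019 FPU/mL

0.6019 FPU/mL


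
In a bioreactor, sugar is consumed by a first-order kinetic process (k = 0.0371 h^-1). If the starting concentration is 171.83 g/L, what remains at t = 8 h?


S = S0 * exp(-k * t)
S = 171.83 * exp(-0.0371 * 8)
S = 127.7028 g/L

127.7028 g/L


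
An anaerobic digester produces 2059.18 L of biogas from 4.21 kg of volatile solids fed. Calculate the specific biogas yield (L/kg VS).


Y = V / VS
= 2059.18 / 4.21
= 489.1164 L/kg VS

489.1164 L/kg VS


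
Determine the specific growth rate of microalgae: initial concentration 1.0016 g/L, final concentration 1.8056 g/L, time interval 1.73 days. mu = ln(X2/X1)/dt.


mu = ln(X2/X1) / dt
= ln(1.8056/1.0016) / 1.73
= 0.3406 per day

0.3406 per day


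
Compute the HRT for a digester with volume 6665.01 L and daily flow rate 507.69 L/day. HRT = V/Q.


HRT = V / Q
= 6665.01 / 507.69
= 13.1281 days

13.1281 days


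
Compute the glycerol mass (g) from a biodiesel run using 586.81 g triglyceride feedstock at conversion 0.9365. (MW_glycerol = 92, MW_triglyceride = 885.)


glycerol = oil * conv * (92/885)
= 586.81 * 0.9365 * 92 / 885
= 57.1281 g

57.1281 g


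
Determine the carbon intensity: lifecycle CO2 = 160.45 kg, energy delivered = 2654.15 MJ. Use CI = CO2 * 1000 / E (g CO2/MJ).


CI = CO2 * 1000 / E
= 160.45 * 1000 / 2654.15
= 60.4525 g CO2/MJ

60.4525 g CO2/MJ


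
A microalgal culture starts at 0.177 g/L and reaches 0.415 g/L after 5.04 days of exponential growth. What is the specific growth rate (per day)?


mu = ln(X2/X1) / dt
= ln(0.415/0.177) / 5.04
= 0.1691 per day

0.1691 per day


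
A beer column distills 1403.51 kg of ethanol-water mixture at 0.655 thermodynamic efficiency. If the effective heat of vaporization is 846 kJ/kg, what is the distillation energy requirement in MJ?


E = m * 846 / (eta * 1000)
= 1403.51 * 846 / (0.655 * 1000)
= 1812.7778 MJ

1812.7778 MJ


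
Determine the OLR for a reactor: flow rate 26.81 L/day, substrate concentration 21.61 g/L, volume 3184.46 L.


OLR = Q * S / V
= 26.81 * 21.61 / 3184.46
= 0.1819 g/L/day

0.1819 g/L/day


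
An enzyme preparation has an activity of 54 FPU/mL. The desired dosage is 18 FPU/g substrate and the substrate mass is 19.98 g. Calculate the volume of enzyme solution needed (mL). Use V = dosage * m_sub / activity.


V = dosage * m_sub / activity
V = 18 * 19.98 / 54
V = 6.6600 mL

6.6600 mL


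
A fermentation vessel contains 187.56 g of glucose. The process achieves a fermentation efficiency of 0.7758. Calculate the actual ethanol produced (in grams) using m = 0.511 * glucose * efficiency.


Actual ethanol: m = 0.511 * 187.56 * 0.7758
m = 74.3551 g

74.3551 g


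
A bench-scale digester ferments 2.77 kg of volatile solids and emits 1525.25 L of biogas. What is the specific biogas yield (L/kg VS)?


Y = V / VS
= 1525.25 / 2.77
= 550.6318 L/kg VS

550.6318 L/kg VS


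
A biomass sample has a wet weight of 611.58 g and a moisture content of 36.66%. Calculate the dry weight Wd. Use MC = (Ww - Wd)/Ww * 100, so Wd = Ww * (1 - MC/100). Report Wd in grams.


Wd = Ww * (1 - MC/100)
= 611.58 * (1 - 36.66/100)
= 387.3748 g

387.3748 g


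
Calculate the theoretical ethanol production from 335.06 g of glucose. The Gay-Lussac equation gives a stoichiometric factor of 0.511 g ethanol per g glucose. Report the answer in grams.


Theoretical ethanol yield: m_EtOH = 0.511 * m_glucose
m_EtOH = 0.511 * 335.06 = 171.2157 g

171.2157 g


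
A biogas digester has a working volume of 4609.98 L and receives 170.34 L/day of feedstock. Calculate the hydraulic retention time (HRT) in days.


HRT = V / Q
= 4609.98 / 170.34
= 27.0634 days

27.0634 days


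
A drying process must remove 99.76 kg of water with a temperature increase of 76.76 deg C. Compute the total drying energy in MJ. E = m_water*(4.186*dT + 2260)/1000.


E = m_water * (4.186 * dT + 2260) / 1000
= 99.76 * (4.186 * 76.76 + 2260) / 1000
= 257.5122 MJ

257.5122 MJ


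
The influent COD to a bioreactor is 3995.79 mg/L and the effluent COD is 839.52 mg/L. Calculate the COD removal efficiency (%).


eta = (COD_in - COD_out) / COD_in * 100
= (3995.79 - 839.52) / 3995.79 * 100
= 78.9899%

78.9899%


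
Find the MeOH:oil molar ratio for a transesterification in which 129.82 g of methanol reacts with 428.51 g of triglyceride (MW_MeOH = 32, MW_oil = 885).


Molar ratio = n_MeOH / n_oil = (MeOH/32) / (oil/885) = (MeOH * 885) / (32 * oil)
= (129.82 * 885) / (32 * 428.51)
= 8.3786

8.3786


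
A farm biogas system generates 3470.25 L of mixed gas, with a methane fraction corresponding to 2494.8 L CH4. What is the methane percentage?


CH4% = V_CH4 / V_total * 100
= 2494.8 / 3470.25 * 100
= 71.8911%

71.8911%


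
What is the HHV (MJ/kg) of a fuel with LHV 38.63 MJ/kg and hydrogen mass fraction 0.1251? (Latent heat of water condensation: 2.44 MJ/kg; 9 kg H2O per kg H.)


HHV = LHV + H_frac * 9 * 2.44
= 38.63 + 0.1251 * 9 * 2.44
= 41.3772 MJ/kg

41.3772 MJ/kg


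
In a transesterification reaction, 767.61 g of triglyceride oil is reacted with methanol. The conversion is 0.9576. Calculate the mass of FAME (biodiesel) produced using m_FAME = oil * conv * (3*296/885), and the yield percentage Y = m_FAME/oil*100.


m_FAME = oil * conv * (3 * 296 / 885) = oil * conv * (888/885)
= 767.61 * 0.9576 * 888 / 885
= 737.5551 g
Y = m_FAME / oil * 100 = conv * (888/885) * 100
= 0.9576 * 888 / 885 * 100
= 96.08%

737.5551 g FAME; Y = 96.08%


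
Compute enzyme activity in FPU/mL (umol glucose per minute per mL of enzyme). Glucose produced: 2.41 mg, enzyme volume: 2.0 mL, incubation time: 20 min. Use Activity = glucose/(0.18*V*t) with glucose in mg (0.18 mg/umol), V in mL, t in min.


Activity = glucose_mg / (0.18 mg/umol * V_mL * t_min)
= 2.41 / (0.18 * 2.0 * 20)
= 0.3347 FPU/mL

0.3347 FPU/mL


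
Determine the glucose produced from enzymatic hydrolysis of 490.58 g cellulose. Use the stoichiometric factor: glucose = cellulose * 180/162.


glucose = cellulose * 180/162
= 490.58 * 180/162
= 545.0889 g

545.0889 g


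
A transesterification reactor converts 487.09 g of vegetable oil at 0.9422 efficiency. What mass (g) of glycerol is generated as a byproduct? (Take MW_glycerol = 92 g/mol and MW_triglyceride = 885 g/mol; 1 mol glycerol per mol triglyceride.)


glycerol = oil * conv * (92/885)
= 487.09 * 0.9422 * 92 / 885
= 47.7086 g

47.7086 g


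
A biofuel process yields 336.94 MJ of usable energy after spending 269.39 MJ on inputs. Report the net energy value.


NEV = E_out - E_in
= 336.94 - 269.39
= 67.5500 MJ

67.5500 MJ


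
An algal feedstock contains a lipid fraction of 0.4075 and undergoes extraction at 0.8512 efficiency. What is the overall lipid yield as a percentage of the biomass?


Y = lipid_content * extraction_eff * 100
= 0.4075 * 0.8512 * 100
= 34.6864%

34.6864%


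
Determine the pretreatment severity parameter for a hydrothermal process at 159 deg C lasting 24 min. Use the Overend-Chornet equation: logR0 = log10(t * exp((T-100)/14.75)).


logR0 = log10(t * exp((T - 100) / 14.75))
= log10(24 * exp((159 - 100) / 14.75))
= 3.1174

3.1174


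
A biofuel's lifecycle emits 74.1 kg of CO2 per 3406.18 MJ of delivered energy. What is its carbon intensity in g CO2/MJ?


CI = CO2 * 1000 / E
= 74.1 * 1000 / 3406.18
= 21.7546 g CO2/MJ

21.7546 g CO2/MJ


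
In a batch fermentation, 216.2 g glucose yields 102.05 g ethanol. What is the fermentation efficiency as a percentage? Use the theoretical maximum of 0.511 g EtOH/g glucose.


Fermentation efficiency = (actual / (0.511 * glucose)) * 100
= (102.05 / (0.511 * 216.2)) * 100
= 92.3712%

92.3712%


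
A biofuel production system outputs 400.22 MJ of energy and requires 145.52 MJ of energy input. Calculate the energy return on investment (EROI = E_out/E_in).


EROI = E_out / E_in
= 400.22 / 145.52
= 2.7503

2.7503


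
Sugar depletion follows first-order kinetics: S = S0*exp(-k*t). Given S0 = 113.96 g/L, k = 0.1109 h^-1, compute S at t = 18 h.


S = S0 * exp(-k * t)
S = 113.96 * exp(-0.1109 * 18)
S = 15.4815 g/L

15.4815 g/L


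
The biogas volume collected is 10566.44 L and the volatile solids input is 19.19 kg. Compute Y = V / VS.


Y = V / VS
= 10566.44 / 19.19
= 550.6222 L/kg VS

550.6222 L/kg VS


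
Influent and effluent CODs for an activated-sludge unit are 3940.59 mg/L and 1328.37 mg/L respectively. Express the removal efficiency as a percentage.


eta = (COD_in - COD_out) / COD_in * 100
= (3940.59 - 1328.37) / 3940.59 * 100
= 66.2901%

66.2901%


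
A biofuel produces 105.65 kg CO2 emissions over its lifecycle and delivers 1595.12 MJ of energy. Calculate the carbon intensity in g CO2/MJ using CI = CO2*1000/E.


CI = CO2 * 1000 / E
= 105.65 * 1000 / 1595.12
= 66.2333 g CO2/MJ

66.2333 g CO2/MJ


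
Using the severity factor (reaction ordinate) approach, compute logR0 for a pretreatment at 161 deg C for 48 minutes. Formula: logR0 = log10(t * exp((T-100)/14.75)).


logR0 = log10(t * exp((T - 100) / 14.75))
= log10(48 * exp((161 - 100) / 14.75))
= 3.4773

3.4773


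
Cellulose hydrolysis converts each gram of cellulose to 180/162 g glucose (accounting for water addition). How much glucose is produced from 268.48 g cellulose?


glucose = cellulose * 180/162
= 268.48 * 180/162
= 298.3111 g

298.3111 g


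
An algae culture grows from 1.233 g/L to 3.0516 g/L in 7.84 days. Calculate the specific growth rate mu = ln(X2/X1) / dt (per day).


mu = ln(X2/X1) / dt
= ln(3.0516/1.233) / 7.84
= 0.1156 per day

0.1156 per day


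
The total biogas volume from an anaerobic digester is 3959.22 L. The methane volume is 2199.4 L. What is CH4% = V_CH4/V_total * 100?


CH4% = V_CH4 / V_total * 100
= 2199.4 / 3959.22 * 100
= 55.5513%

55.5513%


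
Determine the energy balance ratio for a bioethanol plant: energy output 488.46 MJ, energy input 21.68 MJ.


EROI = E_out / E_in
= 488.46 / 21.68
= 22.5304

22.5304


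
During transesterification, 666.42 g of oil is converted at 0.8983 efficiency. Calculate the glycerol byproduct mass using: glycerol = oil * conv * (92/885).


glycerol = oil * conv * (92/885)
= 666.42 * 0.8983 * 92 / 885
= 62.2320 g

62.2320 g


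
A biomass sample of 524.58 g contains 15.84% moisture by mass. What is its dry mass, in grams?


Wd = Ww * (1 - MC/100)
= 524.58 * (1 - 15.84/100)
= 441.4865 g

441.4865 g


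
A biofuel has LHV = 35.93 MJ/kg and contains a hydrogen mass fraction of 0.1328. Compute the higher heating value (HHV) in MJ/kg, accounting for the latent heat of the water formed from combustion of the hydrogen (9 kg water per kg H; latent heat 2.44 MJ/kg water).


HHV = LHV + H_frac * 9 * 2.44
= 35.93 + 0.1328 * 9 * 2.44
= 38.8463 MJ/kg

38.8463 MJ/kg


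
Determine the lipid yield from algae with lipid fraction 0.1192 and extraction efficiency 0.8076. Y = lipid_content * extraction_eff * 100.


Y = lipid_content * extraction_eff * 100
= 0.1192 * 0.8076 * 100
= 9.6266%

9.6266%


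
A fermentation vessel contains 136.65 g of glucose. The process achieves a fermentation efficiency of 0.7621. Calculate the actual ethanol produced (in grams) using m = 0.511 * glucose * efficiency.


Actual ethanol: m = 0.511 * 136.65 * 0.7621
m = 53.2160 g

53.2160 g


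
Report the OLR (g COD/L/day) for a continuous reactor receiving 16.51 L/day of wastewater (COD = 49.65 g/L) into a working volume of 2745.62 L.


OLR = Q * S / V
= 16.51 * 49.65 / 2745.62
= 0.2986 g/L/day

0.2986 g/L/day


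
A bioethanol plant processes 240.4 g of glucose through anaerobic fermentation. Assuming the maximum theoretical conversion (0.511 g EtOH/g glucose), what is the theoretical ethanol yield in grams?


Theoretical ethanol yield: m_EtOH = 0.511 * m_glucose
m_EtOH = 0.511 * 240.4 = 122.8444 g

122.8444 g


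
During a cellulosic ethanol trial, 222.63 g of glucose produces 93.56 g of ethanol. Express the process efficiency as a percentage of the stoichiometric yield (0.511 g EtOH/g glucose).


Fermentation efficiency = (actual / (0.511 * glucose)) * 100
= (93.56 / (0.511 * 222.63)) * 100
= 82.2405%

82.2405%


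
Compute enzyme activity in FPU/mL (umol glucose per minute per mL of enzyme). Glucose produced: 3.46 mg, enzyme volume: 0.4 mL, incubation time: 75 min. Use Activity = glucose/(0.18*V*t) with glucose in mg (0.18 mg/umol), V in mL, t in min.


Activity = glucose_mg / (0.18 mg/umol * V_mL * t_min)
= 3.46 / (0.18 * 0.4 * 75)
= 0.6407 FPU/mL

0.6407 FPU/mL


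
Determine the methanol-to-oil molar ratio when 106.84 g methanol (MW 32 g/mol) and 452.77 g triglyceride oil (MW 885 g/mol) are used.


Molar ratio = n_MeOH / n_oil = (MeOH/32) / (oil/885) = (MeOH * 885) / (32 * oil)
= (106.84 * 885) / (32 * 452.77)
= 6.5260

6.5260


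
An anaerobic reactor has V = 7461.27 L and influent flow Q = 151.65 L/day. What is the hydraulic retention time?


HRT = V / Q
= 7461.27 / 151.65
= 49.2006 days

49.2006 days


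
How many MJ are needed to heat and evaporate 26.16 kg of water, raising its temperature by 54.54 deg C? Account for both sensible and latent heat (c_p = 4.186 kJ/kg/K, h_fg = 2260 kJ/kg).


E = m_water * (4.186 * dT + 2260) / 1000
= 26.16 * (4.186 * 54.54 + 2260) / 1000
= 65.0940 MJ

65.0940 MJ


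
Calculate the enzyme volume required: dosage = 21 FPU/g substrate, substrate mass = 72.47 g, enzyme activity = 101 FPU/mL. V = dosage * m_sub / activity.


V = dosage * m_sub / activity
V = 21 * 72.47 / 101
V = 15.0680 mL

15.0680 mL


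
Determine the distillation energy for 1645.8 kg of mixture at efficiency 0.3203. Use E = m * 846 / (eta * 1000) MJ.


E = m * 846 / (eta * 1000)
= 1645.8 * 846 / (0.3203 * 1000)
= 4347.0084 MJ

4347.0084 MJ


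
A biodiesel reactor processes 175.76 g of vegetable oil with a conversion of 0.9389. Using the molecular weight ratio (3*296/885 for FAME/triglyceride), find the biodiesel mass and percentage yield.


m_FAME = oil * conv * (3 * 296 / 885) = oil * conv * (888/885)
= 175.76 * 0.9389 * 888 / 885
= 165.5805 g
Y = m_FAME / oil * 100 = conv * (888/885) * 100
= 0.9389 * 888 / 885 * 100
= 94.21%

165.5805 g FAME; Y = 94.21%


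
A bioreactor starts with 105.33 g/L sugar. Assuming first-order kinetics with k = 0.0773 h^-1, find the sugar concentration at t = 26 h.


S = S0 * exp(-k * t)
S = 105.33 * exp(-0.0773 * 26)
S = 14.1158 g/L

14.1158 g/L


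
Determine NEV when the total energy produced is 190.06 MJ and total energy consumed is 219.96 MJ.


NEV = E_out - E_in
= 190.06 - 219.96
= -29.9000 MJ

-29.9000 MJ


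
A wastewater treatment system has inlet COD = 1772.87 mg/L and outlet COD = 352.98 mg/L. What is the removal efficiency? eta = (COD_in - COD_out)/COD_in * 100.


eta = (COD_in - COD_out) / COD_in * 100
= (1772.87 - 352.98) / 1772.87 * 100
= 80.0899%

80.0899%


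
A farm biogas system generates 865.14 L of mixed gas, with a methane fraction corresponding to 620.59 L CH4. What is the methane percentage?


CH4% = V_CH4 / V_total * 100
= 620.59 / 865.14 * 100
= 71.7329%

71.7329%


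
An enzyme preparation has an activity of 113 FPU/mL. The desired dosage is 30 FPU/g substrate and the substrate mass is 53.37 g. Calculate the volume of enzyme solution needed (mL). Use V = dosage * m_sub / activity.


V = dosage * m_sub / activity
V = 30 * 53.37 / 113
V = 14.1690 mL

14.1690 mL


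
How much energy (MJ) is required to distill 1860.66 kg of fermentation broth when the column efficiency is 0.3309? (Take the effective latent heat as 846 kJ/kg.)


E = m * 846 / (eta * 1000)
= 1860.66 * 846 / (0.3309 * 1000)
= 4757.0818 MJ

4757.0818 MJ


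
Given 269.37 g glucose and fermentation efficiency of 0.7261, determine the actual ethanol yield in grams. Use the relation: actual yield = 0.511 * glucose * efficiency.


Actual ethanol: m = 0.511 * 269.37 * 0.7261
m = 99.9463 g

99.9463 g


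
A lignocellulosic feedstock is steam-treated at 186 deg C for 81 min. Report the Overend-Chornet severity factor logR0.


logR0 = log10(t * exp((T - 100) / 14.75))
= log10(81 * exp((186 - 100) / 14.75))
= 4.4406

4.4406


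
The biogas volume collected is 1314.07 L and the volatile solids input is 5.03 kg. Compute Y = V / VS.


Y = V / VS
= 1314.07 / 5.03
= 261.2465 L/kg VS

261.2465 L/kg VS


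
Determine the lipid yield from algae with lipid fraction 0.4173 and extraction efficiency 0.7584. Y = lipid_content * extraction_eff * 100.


Y = lipid_content * extraction_eff * 100
= 0.4173 * 0.7584 * 100
= 31.6480%

31.6480%


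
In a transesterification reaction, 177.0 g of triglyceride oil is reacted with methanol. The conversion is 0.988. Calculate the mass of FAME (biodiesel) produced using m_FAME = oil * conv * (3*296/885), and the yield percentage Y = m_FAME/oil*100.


m_FAME = oil * conv * (3 * 296 / 885) = oil * conv * (888/885)
= 177.0 * 0.988 * 888 / 885
= 175.4688 g
Y = m_FAME / oil * 100 = conv * (888/885) * 100
= 0.988 * 888 / 885 * 100
= 99.13%

175.4688 g FAME; Y = 99.13%


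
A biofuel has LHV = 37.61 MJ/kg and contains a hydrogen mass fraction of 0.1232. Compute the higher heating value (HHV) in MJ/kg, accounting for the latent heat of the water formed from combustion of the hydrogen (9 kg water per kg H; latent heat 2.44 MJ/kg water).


HHV = LHV + H_frac * 9 * 2.44
= 37.61 + 0.1232 * 9 * 2.44
= 40.3155 MJ/kg

40.3155 MJ/kg


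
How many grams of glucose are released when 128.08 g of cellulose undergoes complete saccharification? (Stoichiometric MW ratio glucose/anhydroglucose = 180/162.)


glucose = cellulose * 180/162
= 128.08 * 180/162
= 142.3111 g

142.3111 g


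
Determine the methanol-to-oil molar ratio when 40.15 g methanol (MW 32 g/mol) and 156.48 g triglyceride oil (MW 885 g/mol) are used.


Molar ratio = n_MeOH / n_oil = (MeOH/32) / (oil/885) = (MeOH * 885) / (32 * oil)
= (40.15 * 885) / (32 * 156.48)
= 7.0961

7.0961


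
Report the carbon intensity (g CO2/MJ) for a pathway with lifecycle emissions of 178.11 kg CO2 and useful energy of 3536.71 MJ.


CI = CO2 * 1000 / E
= 178.11 * 1000 / 3536.71
= 50.3604 g CO2/MJ

50.3604 g CO2/MJ


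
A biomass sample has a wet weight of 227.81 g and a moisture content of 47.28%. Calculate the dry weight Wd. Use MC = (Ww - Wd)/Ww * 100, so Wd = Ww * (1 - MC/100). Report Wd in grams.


Wd = Ww * (1 - MC/100)
= 227.81 * (1 - 47.28/100)
= 120.1014 g

120.1014 g


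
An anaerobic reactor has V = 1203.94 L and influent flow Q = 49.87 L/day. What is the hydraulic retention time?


HRT = V / Q
= 1203.94 / 49.87
= 24.1416 days

24.1416 days


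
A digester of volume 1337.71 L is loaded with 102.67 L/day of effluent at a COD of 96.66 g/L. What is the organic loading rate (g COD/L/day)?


OLR = Q * S / V
= 102.67 * 96.66 / 1337.71
= 7.4187 g/L/day

7.4187 g/L/day


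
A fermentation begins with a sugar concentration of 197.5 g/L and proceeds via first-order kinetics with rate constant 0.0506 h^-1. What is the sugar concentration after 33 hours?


S = S0 * exp(-k * t)
S = 197.5 * exp(-0.0506 * 33)
S = 37.1862 g/L

37.1862 g/L


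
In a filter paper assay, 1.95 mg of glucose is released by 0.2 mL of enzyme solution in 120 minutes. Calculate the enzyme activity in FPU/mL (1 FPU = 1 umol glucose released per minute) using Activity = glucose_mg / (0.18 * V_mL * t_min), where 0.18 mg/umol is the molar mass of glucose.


Activity = glucose_mg / (0.18 mg/umol * V_mL * t_min)
= 1.95 / (0.18 * 0.2 * 120)
= 0.4514 FPU/mL

0.4514 FPU/mL


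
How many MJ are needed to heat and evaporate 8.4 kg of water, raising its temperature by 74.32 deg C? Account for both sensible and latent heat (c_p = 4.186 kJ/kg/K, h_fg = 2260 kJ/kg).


E = m_water * (4.186 * dT + 2260) / 1000
= 8.4 * (4.186 * 74.32 + 2260) / 1000
= 21.5973 MJ

21.5973 MJ


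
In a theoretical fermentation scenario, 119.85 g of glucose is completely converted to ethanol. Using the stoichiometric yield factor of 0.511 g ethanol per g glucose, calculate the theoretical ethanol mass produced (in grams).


Theoretical ethanol yield: m_EtOH = 0.511 * m_glucose
m_EtOH = 0.511 * 119.85 = 61.2433 g

61.2433 g


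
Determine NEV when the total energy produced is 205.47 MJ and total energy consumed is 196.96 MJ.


NEV = E_out - E_in
= 205.47 - 196.96
= 8.5100 MJ

8.5100 MJ


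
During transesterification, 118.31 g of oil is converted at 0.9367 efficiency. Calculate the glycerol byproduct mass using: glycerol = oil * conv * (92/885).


glycerol = oil * conv * (92/885)
= 118.31 * 0.9367 * 92 / 885
= 11.5204 g

11.5204 g


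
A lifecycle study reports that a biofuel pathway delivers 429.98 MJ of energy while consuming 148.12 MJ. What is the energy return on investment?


EROI = E_out / E_in
= 429.98 / 148.12
= 2.9029

2.9029


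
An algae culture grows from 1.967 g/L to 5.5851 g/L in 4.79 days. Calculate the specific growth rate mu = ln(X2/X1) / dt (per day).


mu = ln(X2/X1) / dt
= ln(5.5851/1.967) / 4.79
= 0.2179 per day

0.2179 per day


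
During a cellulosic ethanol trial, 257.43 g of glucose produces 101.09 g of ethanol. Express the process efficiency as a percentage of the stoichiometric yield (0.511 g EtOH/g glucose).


Fermentation efficiency = (actual / (0.511 * glucose)) * 100
= (101.09 / (0.511 * 257.43)) * 100
= 76.8472%

76.8472%


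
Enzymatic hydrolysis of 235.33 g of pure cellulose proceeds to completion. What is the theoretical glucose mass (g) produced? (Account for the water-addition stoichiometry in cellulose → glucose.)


glucose = cellulose * 180/162
= 235.33 * 180/162
= 261.4778 g

261.4778 g


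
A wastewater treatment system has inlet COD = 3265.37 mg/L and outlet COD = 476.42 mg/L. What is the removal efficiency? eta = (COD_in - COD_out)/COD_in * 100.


eta = (COD_in - COD_out) / COD_in * 100
= (3265.37 - 476.42) / 3265.37 * 100
= 85.4099%

85.4099%


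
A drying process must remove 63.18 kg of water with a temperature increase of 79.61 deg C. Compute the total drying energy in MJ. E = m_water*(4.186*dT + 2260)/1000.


E = m_water * (4.186 * dT + 2260) / 1000
= 63.18 * (4.186 * 79.61 + 2260) / 1000
= 163.8414 MJ

163.8414 MJ


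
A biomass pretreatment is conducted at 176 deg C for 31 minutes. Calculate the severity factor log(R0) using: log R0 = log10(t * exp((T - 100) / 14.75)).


logR0 = log10(t * exp((T - 100) / 14.75))
= log10(31 * exp((176 - 100) / 14.75))
= 3.7291

3.7291


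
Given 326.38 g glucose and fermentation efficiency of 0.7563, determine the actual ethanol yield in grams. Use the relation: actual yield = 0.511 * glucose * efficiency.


Actual ethanol: m = 0.511 * 326.38 * 0.7563
m = 126.1359 g

126.1359 g


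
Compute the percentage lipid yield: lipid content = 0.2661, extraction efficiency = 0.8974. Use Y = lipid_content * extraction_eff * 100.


Y = lipid_content * extraction_eff * 100
= 0.2661 * 0.8974 * 100
= 23.8798%

23.8798%


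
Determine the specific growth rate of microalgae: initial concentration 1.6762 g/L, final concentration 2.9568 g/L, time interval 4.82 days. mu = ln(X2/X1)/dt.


mu = ln(X2/X1) / dt
= ln(2.9568/1.6762) / 4.82
= 0.1178 per day

0.1178 per day


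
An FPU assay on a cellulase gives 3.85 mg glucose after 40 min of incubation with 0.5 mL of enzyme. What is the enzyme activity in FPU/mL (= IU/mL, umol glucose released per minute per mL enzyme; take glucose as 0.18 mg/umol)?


Activity = glucose_mg / (0.18 mg/umol * V_mL * t_min)
= 3.85 / (0.18 * 0.5 * 40)
= 1.0694 FPU/mL

1.0694 FPU/mL


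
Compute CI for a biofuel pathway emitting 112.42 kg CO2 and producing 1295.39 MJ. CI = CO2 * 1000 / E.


CI = CO2 * 1000 / E
= 112.42 * 1000 / 1295.39
= 86.7847 g CO2/MJ

86.7847 g CO2/MJ


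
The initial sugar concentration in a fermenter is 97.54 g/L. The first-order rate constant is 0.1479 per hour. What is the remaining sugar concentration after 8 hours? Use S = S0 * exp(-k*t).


S = S0 * exp(-k * t)
S = 97.54 * exp(-0.1479 * 8)
S = 29.8762 g/L

29.8762 g/L


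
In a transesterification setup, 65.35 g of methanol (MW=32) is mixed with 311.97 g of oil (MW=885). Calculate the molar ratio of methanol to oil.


Molar ratio = n_MeOH / n_oil = (MeOH/32) / (oil/885) = (MeOH * 885) / (32 * oil)
= (65.35 * 885) / (32 * 311.97)
= 5.7933

5.7933


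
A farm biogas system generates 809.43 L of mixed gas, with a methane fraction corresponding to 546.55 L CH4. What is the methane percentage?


CH4% = V_CH4 / V_total * 100
= 546.55 / 809.43 * 100
= 67.5228%

67.5228%


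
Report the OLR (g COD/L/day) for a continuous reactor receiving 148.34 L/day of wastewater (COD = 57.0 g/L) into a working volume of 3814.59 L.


OLR = Q * S / V
= 148.34 * 57.0 / 3814.59
= 2.2166 g/L/day

2.2166 g/L/day


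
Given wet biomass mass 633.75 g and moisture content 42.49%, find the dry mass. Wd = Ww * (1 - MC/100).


Wd = Ww * (1 - MC/100)
= 633.75 * (1 - 42.49/100)
= 364.4696 g

364.4696 g


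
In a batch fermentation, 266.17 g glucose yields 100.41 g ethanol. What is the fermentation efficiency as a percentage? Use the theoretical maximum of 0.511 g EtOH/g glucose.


Fermentation efficiency = (actual / (0.511 * glucose)) * 100
= (100.41 / (0.511 * 266.17)) * 100
= 73.8239%

73.8239%


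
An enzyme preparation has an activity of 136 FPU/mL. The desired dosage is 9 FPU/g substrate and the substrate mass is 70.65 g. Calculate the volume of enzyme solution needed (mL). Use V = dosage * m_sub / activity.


V = dosage * m_sub / activity
V = 9 * 70.65 / 136
V = 4.6754 mL

4.6754 mL


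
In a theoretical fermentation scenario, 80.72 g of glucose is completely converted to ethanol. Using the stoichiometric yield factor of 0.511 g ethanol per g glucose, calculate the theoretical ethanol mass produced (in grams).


Theoretical ethanol yield: m_EtOH = 0.511 * m_glucose
m_EtOH = 0.511 * 80.72 = 41.2479 g

41.2479 g


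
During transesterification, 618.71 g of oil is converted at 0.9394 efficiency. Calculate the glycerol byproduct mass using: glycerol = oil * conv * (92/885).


glycerol = oil * conv * (92/885)
= 618.71 * 0.9394 * 92 / 885
= 60.4202 g

60.4202 g


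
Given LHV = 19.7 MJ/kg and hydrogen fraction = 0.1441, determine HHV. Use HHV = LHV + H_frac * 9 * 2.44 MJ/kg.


HHV = LHV + H_frac * 9 * 2.44
= 19.7 + 0.1441 * 9 * 2.44
= 22.8644 MJ/kg

22.8644 MJ/kg


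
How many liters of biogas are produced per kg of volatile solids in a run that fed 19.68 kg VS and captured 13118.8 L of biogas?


Y = V / VS
= 13118.8 / 19.68
= 666.6057 L/kg VS

666.6057 L/kg VS


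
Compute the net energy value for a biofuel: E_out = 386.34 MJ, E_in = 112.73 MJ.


NEV = E_out - E_in
= 386.34 - 112.73
= 273.6100 MJ

273.6100 MJ


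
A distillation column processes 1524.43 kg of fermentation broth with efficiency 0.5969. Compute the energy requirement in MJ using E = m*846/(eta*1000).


E = m * 846 / (eta * 1000)
= 1524.43 * 846 / (0.5969 * 1000)
= 2160.6094 MJ

2160.6094 MJ


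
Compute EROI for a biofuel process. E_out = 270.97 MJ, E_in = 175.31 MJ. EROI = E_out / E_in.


EROI = E_out / E_in
= 270.97 / 175.31
= 1.5457

1.5457


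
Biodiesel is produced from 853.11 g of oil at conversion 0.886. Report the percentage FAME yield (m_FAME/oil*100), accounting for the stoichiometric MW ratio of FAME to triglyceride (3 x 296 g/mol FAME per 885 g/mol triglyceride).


m_FAME = oil * conv * (3 * 296 / 885) = oil * conv * (888/885)
= 853.11 * 0.886 * 888 / 885
= 758.4177 g
Y = m_FAME / oil * 100 = conv * (888/885) * 100
= 0.886 * 888 / 885 * 100
= 88.90%

88.90%


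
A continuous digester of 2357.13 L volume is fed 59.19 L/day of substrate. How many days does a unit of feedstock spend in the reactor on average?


HRT = V / Q
= 2357.13 / 59.19
= 39.8231 days

39.8231 days


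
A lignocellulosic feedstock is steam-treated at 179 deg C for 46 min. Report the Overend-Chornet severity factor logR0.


logR0 = log10(t * exp((T - 100) / 14.75))
= log10(46 * exp((179 - 100) / 14.75))
= 3.9888

3.9888


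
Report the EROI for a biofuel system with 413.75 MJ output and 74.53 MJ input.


EROI = E_out / E_in
= 413.75 / 74.53
= 5.5515

5.5515


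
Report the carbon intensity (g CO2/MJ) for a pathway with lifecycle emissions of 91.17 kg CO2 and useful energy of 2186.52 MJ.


CI = CO2 * 1000 / E
= 91.17 * 1000 / 2186.52
= 41.6964 g CO2/MJ

41.6964 g CO2/MJ
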